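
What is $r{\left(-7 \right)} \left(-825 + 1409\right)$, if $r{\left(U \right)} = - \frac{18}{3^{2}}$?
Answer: $-1168$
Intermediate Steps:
$r{\left(U \right)} = -2$ ($r{\left(U \right)} = - \frac{18}{9} = \left(-18\right) \frac{1}{9} = -2$)
$r{\left(-7 \right)} \left(-825 + 1409\right) = - 2 \left(-825 + 1409\right) = \left(-2\right) 584 = -1168$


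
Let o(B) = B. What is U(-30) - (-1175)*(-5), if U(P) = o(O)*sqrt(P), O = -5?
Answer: -5875 - 5*I*sqrt(30) ≈ -5875.0 - 27.386*I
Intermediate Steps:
U(P) = -5*sqrt(P)
U(-30) - (-1175)*(-5) = -5*I*sqrt(30) - (-1175)*(-5) = -5*I*sqrt(30) - 1*5875 = -5*I*sqrt(30) - 5875 = -5875 - 5*I*sqrt(30)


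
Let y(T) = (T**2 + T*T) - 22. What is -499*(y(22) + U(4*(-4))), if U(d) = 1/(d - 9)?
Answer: -11800851/25 ≈ -4.7203e+5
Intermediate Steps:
y(T) = -22 + 2*T**2 (y(T) = (T**2 + T**2) - 22 = 2*T**2 - 22 = -22 + 2*T**2)
U(d) = 1/(-9 + d)
-499*(y(22) + U(4*(-4))) = -499*((-22 + 2*22**2) + 1/(-9 + 4*(-4))) = -499*((-22 + 2*484) + 1/(-9 - 16)) = -499*((-22 + 968) + 1/(-25)) = -499*(946 - 1/25) = -499*23649/25 = -11800851/25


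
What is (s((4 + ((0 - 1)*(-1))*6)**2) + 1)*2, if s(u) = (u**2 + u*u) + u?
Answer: 40202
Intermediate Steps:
s(u) = u + 2*u**2 (s(u) = (u**2 + u**2) + u = 2*u**2 + u = u + 2*u**2)
(s((4 + ((0 - 1)*(-1))*6)**2) + 1)*2 = ((4 + ((0 - 1)*(-1))*6)**2*(1 + 2*(4 + ((0 - 1)*(-1))*6)**2) + 1)*2 = ((4 - 1*(-1)*6)**2*(1 + 2*(4 - 1*(-1)*6)**2) + 1)*2 = ((4 + 1*6)**2*(1 + 2*(4 + 1*6)**2) + 1)*2 = ((4 + 6)**2*(1 + 2*(4 + 6)**2) + 1)*2 = (10**2*(1 + 2*10**2) + 1)*2 = (100*(1 + 2*100) + 1)*2 = (100*(1 + 200) + 1)*2 = (100*201 + 1)*2 = (20100 + 1)*2 = 20101*2 = 40202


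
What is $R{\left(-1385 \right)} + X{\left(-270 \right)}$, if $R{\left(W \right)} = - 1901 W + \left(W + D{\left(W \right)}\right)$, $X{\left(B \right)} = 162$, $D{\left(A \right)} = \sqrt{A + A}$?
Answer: $2631662 + i \sqrt{2770} \approx 2.6317 \cdot 10^{6} + 52.631 i$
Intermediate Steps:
$D{\left(A \right)} = \sqrt{2} \sqrt{A}$ ($D{\left(A \right)} = \sqrt{2 A} = \sqrt{2} \sqrt{A}$)
$R{\left(W \right)} = - 1900 W + \sqrt{2} \sqrt{W}$ ($R{\left(W \right)} = - 1901 W + \left(W + \sqrt{2} \sqrt{W}\right) = - 1900 W + \sqrt{2} \sqrt{W}$)
$R{\left(-1385 \right)} + X{\left(-270 \right)} = \left(\left(-1900\right) \left(-1385\right) + \sqrt{2} \sqrt{-1385}\right) + 162 = \left(2631500 + \sqrt{2} i \sqrt{1385}\right) + 162 = \left(2631500 + i \sqrt{2770}\right) + 162 = 2631662 + i \sqrt{2770}$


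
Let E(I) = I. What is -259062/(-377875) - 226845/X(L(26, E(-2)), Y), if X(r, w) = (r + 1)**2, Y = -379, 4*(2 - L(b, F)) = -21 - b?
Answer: -1370603075178/1315382875 ≈ -1042.0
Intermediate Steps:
L(b, F) = 29/4 + b/4 (L(b, F) = 2 - (-21 - b)/4 = 2 + (21/4 + b/4) = 29/4 + b/4)
X(r, w) = (1 + r)**2
-259062/(-377875) - 226845/X(L(26, E(-2)), Y) = -259062/(-377875) - 226845/(1 + (29/4 + (1/4)*26))**2 = -259062*(-1/377875) - 226845/(1 + (29/4 + 13/2))**2 = 259062/377875 - 226845/(1 + 55/4)**2 = 259062/377875 - 226845/((59/4)**2) = 259062/377875 - 226845/3481/16 = 259062/377875 - 226845*16/3481 = 259062/377875 - 3629520/3481 = -1370603075178/1315382875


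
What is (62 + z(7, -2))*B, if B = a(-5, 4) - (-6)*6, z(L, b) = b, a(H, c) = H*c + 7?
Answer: 1380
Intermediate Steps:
a(H, c) = 7 + H*c
B = 23 (B = (7 - 5*4) - (-6)*6 = (7 - 20) - 1*(-36) = -13 + 36 = 23)
(62 + z(7, -2))*B = (62 - 2)*23 = 60*23 = 1380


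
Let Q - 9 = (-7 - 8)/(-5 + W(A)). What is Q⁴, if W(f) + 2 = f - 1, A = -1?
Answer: 1048576/81 ≈ 12945.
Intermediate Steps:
W(f) = -3 + f (W(f) = -2 + (f - 1) = -2 + (-1 + f) = -3 + f)
Q = 32/3 (Q = 9 + (-7 - 8)/(-5 + (-3 - 1)) = 9 - 15/(-5 - 4) = 9 - 15/(-9) = 9 - 15*(-⅑) = 9 + 5/3 = 32/3 ≈ 10.667)
Q⁴ = (32/3)⁴ = 1048576/81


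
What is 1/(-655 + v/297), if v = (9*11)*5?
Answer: -3/1960 ≈ -0.0015306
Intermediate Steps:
v = 495 (v = 99*5 = 495)
1/(-655 + v/297) = 1/(-655 + 495/297) = 1/(-655 + 495*(1/297)) = 1/(-655 + 5/3) = 1/(-1960/3) = -3/1960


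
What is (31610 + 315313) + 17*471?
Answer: 354930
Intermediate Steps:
(31610 + 315313) + 17*471 = 346923 + 8007 = 354930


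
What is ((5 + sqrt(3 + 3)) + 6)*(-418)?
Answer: -4598 - 418*sqrt(6) ≈ -5621.9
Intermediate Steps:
((5 + sqrt(3 + 3)) + 6)*(-418) = ((5 + sqrt(6)) + 6)*(-418) = (11 + sqrt(6))*(-418) = -4598 - 418*sqrt(6)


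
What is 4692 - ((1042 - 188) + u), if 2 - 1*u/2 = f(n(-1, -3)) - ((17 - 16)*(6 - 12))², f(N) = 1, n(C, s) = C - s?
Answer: 3764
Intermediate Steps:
u = 74 (u = 4 - 2*(1 - ((17 - 16)*(6 - 12))²) = 4 - 2*(1 - (1*(-6))²) = 4 - 2*(1 - 1*(-6)²) = 4 - 2*(1 - 1*36) = 4 - 2*(1 - 36) = 4 - 2*(-35) = 4 + 70 = 74)
4692 - ((1042 - 188) + u) = 4692 - ((1042 - 188) + 74) = 4692 - (854 + 74) = 4692 - 1*928 = 4692 - 928 = 3764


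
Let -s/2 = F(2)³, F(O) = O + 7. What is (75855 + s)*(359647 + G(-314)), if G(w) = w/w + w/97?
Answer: 2595379668174/97 ≈ 2.6756e+10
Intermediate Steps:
F(O) = 7 + O
s = -1458 (s = -2*(7 + 2)³ = -2*9³ = -2*729 = -1458)
G(w) = 1 + w/97 (G(w) = 1 + w*(1/97) = 1 + w/97)
(75855 + s)*(359647 + G(-314)) = (75855 - 1458)*(359647 + (1 + (1/97)*(-314))) = 74397*(359647 + (1 - 314/97)) = 74397*(359647 - 217/97) = 74397*(34885542/97) = 2595379668174/97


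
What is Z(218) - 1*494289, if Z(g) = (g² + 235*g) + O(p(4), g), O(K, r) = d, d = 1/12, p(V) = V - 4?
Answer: -4746419/12 ≈ -3.9554e+5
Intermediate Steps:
p(V) = -4 + V
d = 1/12 ≈ 0.083333
O(K, r) = 1/12
Z(g) = 1/12 + g² + 235*g (Z(g) = (g² + 235*g) + 1/12 = 1/12 + g² + 235*g)
Z(218) - 1*494289 = (1/12 + 218² + 235*218) - 1*494289 = (1/12 + 47524 + 51230) - 494289 = 1185049/12 - 494289 = -4746419/12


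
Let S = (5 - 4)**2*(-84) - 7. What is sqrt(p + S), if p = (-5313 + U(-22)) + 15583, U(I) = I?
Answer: sqrt(10157) ≈ 100.78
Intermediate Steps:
S = -91 (S = 1**2*(-84) - 7 = 1*(-84) - 7 = -84 - 7 = -91)
p = 10248 (p = (-5313 - 22) + 15583 = -5335 + 15583 = 10248)
sqrt(p + S) = sqrt(10248 - 91) = sqrt(10157)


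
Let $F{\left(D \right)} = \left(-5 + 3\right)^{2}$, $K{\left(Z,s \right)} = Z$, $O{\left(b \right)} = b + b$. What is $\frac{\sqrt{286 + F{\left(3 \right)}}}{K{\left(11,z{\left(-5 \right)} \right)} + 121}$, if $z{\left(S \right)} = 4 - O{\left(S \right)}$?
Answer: $\frac{\sqrt{290}}{132} \approx 0.12901$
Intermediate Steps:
$O{\left(b \right)} = 2 b$
$z{\left(S \right)} = 4 - 2 S$
$F{\left(D \right)} = 4$ ($F{\left(D \right)} = \left(-2\right)^{2} = 4$)
$\frac{\sqrt{286 + F{\left(3 \right)}}}{K{\left(11,z{\left(-5 \right)} \right)} + 121} = \frac{\sqrt{286 + 4}}{11 + 121} = \frac{\sqrt{290}}{132}$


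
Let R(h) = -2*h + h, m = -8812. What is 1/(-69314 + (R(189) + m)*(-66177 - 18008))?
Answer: 1/757679871 ≈ 1.3198e-9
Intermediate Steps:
R(h) = -h
1/(-69314 + (R(189) + m)*(-66177 - 18008)) = 1/(-69314 + (-1*189 - 8812)*(-66177 - 18008)) = 1/(-69314 + (-189 - 8812)*(-84185)) = 1/(-69314 - 9001*(-84185)) = 1/(-69314 + 757749185) = 1/757679871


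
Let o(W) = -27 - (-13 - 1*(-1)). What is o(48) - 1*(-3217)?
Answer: 3202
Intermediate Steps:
o(W) = -15 (o(W) = -27 - (-13 + 1) = -27 - 1*(-12) = -27 + 12 = -15)
o(48) - 1*(-3217) = -15 - 1*(-3217) = -15 + 3217 = 3202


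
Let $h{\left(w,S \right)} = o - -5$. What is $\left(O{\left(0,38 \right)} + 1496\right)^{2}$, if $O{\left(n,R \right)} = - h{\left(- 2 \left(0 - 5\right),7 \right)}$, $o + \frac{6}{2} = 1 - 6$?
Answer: $2247001$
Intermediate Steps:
$o = -8$ ($o = -3 + \left(1 - 6\right) = -3 - 5 = -8$)
$h{\left(w,S \right)} = -3$ ($h{\left(w,S \right)} = -8 - -5 = -8 + 5 = -3$)
$O{\left(n,R \right)} = 3$ ($O{\left(n,R \right)} = \left(-1\right) \left(-3\right) = 3$)
$\left(O{\left(0,38 \right)} + 1496\right)^{2} = \left(3 + 1496\right)^{2} = 1499^{2} = 2247001$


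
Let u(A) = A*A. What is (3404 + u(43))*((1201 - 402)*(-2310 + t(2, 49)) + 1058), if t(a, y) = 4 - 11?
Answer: -9719231925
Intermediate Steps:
t(a, y) = -7
u(A) = A²
(3404 + u(43))*((1201 - 402)*(-2310 + t(2, 49)) + 1058) = (3404 + 43²)*((1201 - 402)*(-2310 - 7) + 1058) = (3404 + 1849)*(799*(-2317) + 1058) = 5253*(-1851283 + 1058) = 5253*(-1850225) = -9719231925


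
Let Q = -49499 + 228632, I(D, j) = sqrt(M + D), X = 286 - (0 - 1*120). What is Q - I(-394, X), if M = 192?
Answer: 179133 - I*sqrt(202) ≈ 1.7913e+5 - 14.213*I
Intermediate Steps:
X = 406 (X = 286 - (0 - 120) = 286 - 1*(-120) = 286 + 120 = 406)
I(D, j) = sqrt(192 + D)
Q = 179133
Q - I(-394, X) = 179133 - sqrt(192 - 394) = 179133 - sqrt(-202) = 179133 - I*sqrt(202)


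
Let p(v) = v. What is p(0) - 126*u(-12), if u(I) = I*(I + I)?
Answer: -36288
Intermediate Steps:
u(I) = 2*I² (u(I) = I*(2*I) = 2*I²)
p(0) - 126*u(-12) = 0 - 252*(-12)² = 0 - 252*144 = 0 - 126*288 = 0 - 36288 = -36288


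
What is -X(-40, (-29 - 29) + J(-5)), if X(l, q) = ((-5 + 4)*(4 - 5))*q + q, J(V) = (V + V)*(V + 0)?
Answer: 16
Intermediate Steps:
J(V) = 2*V² (J(V) = (2*V)*V = 2*V²)
X(l, q) = 2*q (X(l, q) = (-1*(-1))*q + q = 1*q + q = q + q = 2*q)
-X(-40, (-29 - 29) + J(-5)) = -2*((-29 - 29) + 2*(-5)²) = -2*(-58 + 2*25) = -2*(-58 + 50) = -2*(-8) = -1*(-16) = 16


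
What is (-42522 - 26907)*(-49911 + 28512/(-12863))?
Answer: 44575758104445/12863 ≈ 3.4654e+9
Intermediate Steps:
(-42522 - 26907)*(-49911 + 28512/(-12863)) = -69429*(-49911 + 28512*(-1/12863)) = -69429*(-49911 - 28512/12863) = -69429*(-642033705/12863) = 44575758104445/12863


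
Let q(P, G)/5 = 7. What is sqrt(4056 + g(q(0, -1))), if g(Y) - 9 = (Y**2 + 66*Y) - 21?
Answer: sqrt(7579) ≈ 87.057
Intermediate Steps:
q(P, G) = 35 (q(P, G) = 5*7 = 35)
g(Y) = -12 + Y**2 + 66*Y (g(Y) = 9 + ((Y**2 + 66*Y) - 21) = 9 + (-21 + Y**2 + 66*Y) = -12 + Y**2 + 66*Y)
sqrt(4056 + g(q(0, -1))) = sqrt(4056 + (-12 + 35**2 + 66*35)) = sqrt(4056 + (-12 + 1225 + 2310)) = sqrt(4056 + 3523) = sqrt(7579)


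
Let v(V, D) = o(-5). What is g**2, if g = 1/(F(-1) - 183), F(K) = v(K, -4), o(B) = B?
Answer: 1/35344 ≈ 2.8293e-5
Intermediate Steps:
v(V, D) = -5
F(K) = -5
g = -1/188 (g = 1/(-5 - 183) = 1/(-188) = -1/188 ≈ -0.0053191)
g**2 = (-1/188)**2 = 1/35344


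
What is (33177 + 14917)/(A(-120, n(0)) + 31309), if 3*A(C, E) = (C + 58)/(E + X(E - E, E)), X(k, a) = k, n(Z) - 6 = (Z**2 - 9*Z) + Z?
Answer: 216423/140875 ≈ 1.5363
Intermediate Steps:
n(Z) = 6 + Z**2 - 8*Z (n(Z) = 6 + ((Z**2 - 9*Z) + Z) = 6 + (Z**2 - 8*Z) = 6 + Z**2 - 8*Z)
A(C, E) = (58 + C)/(3*E) (A(C, E) = ((C + 58)/(E + (E - E)))/3 = ((58 + C)/(E + 0))/3 = ((58 + C)/E)/3 = (58 + C)/(3*E))
(33177 + 14917)/(A(-120, n(0)) + 31309) = (33177 + 14917)/((58 - 120)/(3*(6 + 0**2 - 8*0)) + 31309) = 48094/((1/3)*(-62)/(6 + 0 + 0) + 31309) = 48094/((1/3)*(-62)/6 + 31309) = 48094/((1/3)*(1/6)*(-62) + 31309) = 48094/(-31/9 + 31309) = 48094/(281750/9) = 48094*(9/281750) = 216423/140875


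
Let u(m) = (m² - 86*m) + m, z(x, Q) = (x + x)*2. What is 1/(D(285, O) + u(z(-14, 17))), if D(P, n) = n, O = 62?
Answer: 1/7958 ≈ 0.00012566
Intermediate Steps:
z(x, Q) = 4*x (z(x, Q) = (2*x)*2 = 4*x)
u(m) = m² - 85*m
1/(D(285, O) + u(z(-14, 17))) = 1/(62 + (4*(-14))*(-85 + 4*(-14))) = 1/(62 - 56*(-85 - 56)) = 1/(62 - 56*(-141)) = 1/(62 + 7896) = 1/7958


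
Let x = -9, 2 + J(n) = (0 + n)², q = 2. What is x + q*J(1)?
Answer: -11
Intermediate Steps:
J(n) = -2 + n² (J(n) = -2 + (0 + n)² = -2 + n²)
x + q*J(1) = -9 + 2*(-2 + 1²) = -9 + 2*(-2 + 1) = -9 + 2*(-1) = -9 - 2 = -11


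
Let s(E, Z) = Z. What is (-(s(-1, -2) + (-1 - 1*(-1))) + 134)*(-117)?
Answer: -15912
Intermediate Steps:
(-(s(-1, -2) + (-1 - 1*(-1))) + 134)*(-117) = (-(-2 + (-1 - 1*(-1))) + 134)*(-117) = (-(-2 + (-1 + 1)) + 134)*(-117) = (-(-2 + 0) + 134)*(-117) = (-1*(-2) + 134)*(-117) = (2 + 134)*(-117) = 136*(-117) = -15912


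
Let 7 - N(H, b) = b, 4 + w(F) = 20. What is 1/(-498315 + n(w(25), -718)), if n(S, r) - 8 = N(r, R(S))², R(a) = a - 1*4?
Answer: -1/498282 ≈ -2.0069e-6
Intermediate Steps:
R(a) = -4 + a (R(a) = a - 4 = -4 + a)
w(F) = 16 (w(F) = -4 + 20 = 16)
N(H, b) = 7 - b
n(S, r) = 8 + (11 - S)² (n(S, r) = 8 + (7 - (-4 + S))² = 8 + (7 + (4 - S))² = 8 + (11 - S)²)
1/(-498315 + n(w(25), -718)) = 1/(-498315 + (8 + (-11 + 16)²)) = 1/(-498315 + (8 + 5²)) = 1/(-498315 + (8 + 25)) = 1/(-498315 + 33) = 1/(-498282) = -1/498282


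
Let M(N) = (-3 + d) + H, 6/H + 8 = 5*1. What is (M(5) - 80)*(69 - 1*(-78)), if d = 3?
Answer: -12054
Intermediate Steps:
H = -2 (H = 6/(-8 + 5*1) = 6/(-8 + 5) = 6/(-3) = 6*(-⅓) = -2)
M(N) = -2 (M(N) = (-3 + 3) - 2 = 0 - 2 = -2)
(M(5) - 80)*(69 - 1*(-78)) = (-2 - 80)*(69 - 1*(-78)) = -82*(69 + 78) = -82*147 = -12054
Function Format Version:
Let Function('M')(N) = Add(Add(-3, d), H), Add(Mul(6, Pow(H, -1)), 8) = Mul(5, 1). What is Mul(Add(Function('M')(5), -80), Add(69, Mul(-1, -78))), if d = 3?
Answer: -12054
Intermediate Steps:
H = -2 (H = Mul(6, Pow(Add(-8, Mul(5, 1)), -1)) = Mul(6, Pow(Add(-8, 5), -1)) = Mul(6, Pow(-3, -1)) = Mul(6, Rational(-1, 3)) = -2)
Function('M')(N) = -2 (Function('M')(N) = Add(Add(-3, 3), -2) = Add(0, -2) = -2)
Mul(Add(Function('M')(5), -80), Add(69, Mul(-1, -78))) = Mul(Add(-2, -80), Add(69, Mul(-1, -78))) = Mul(-82, Add(69, 78)) = Mul(-82, 147) = -12054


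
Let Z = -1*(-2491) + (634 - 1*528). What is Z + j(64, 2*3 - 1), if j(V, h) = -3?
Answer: 2594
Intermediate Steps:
Z = 2597 (Z = 2491 + (634 - 528) = 2491 + 106 = 2597)
Z + j(64, 2*3 - 1) = 2597 - 3 = 2594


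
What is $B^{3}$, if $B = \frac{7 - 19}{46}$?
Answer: $- \frac{216}{12167} \approx -0.017753$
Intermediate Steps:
$B = - \frac{6}{23}$ ($B = \left(-12\right) \frac{1}{46} = - \frac{6}{23} \approx -0.26087$)
$B^{3} = \left(- \frac{6}{23}\right)^{3} = - \frac{216}{12167}$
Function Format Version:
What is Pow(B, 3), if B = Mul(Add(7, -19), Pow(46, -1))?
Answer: Rational(-216, 12167) ≈ -0.017753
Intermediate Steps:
B = Rational(-6, 23) (B = Mul(-12, Rational(1, 46)) = Rational(-6, 23) ≈ -0.26087)
Pow(B, 3) = Pow(Rational(-6, 23), 3) = Rational(-216, 12167)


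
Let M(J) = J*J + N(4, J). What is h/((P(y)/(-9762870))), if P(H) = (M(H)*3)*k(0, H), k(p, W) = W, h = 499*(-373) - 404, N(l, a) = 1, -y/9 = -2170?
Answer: 20234198933/248305006551 ≈ 0.081489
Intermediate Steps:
y = 19530 (y = -9*(-2170) = 19530)
h = -186531 (h = -186127 - 404 = -186531)
M(J) = 1 + J² (M(J) = J*J + 1 = J² + 1 = 1 + J²)
P(H) = H*(3 + 3*H²) (P(H) = ((1 + H²)*3)*H = (3 + 3*H²)*H = H*(3 + 3*H²))
h/((P(y)/(-9762870))) = -186531*(-325429/(1953*(1 + 19530²))) = -186531*(-325429/(1953*(1 + 381420900))) = -186531/((3*19530*381420901)*(-1/9762870)) = -186531/(22347450589590*(-1/9762870)) = -186531/(-744915019653/325429) = -186531*(-325429/744915019653) = 20234198933/248305006551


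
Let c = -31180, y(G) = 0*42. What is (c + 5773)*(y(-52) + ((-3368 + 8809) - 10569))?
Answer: 130287096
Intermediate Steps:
y(G) = 0
(c + 5773)*(y(-52) + ((-3368 + 8809) - 10569)) = (-31180 + 5773)*(0 + ((-3368 + 8809) - 10569)) = -25407*(0 + (5441 - 10569)) = -25407*(0 - 5128) = -25407*(-5128) = 130287096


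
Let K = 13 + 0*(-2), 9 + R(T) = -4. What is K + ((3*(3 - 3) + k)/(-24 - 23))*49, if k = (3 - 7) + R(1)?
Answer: 1444/47 ≈ 30.723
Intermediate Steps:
R(T) = -13 (R(T) = -9 - 4 = -13)
k = -17 (k = (3 - 7) - 13 = -4 - 13 = -17)
K = 13 (K = 13 + 0 = 13)
K + ((3*(3 - 3) + k)/(-24 - 23))*49 = 13 + ((3*(3 - 3) - 17)/(-24 - 23))*49 = 13 + ((3*0 - 17)/(-47))*49 = 13 + ((0 - 17)*(-1/47))*49 = 13 - 17*(-1/47)*49 = 13 + (17/47)*49 = 13 + 833/47 = 1444/47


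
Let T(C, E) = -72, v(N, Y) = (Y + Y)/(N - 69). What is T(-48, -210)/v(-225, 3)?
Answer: 3528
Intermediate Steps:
v(N, Y) = 2*Y/(-69 + N) (v(N, Y) = (2*Y)/(-69 + N) = 2*Y/(-69 + N))
T(-48, -210)/v(-225, 3) = -72/(2*3/(-69 - 225)) = -72/(2*3/(-294)) = -72/(2*3*(-1/294)) = -72/(-1/49) = -72*(-49) = 3528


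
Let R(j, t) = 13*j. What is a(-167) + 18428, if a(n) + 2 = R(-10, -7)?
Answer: 18296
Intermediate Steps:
a(n) = -132 (a(n) = -2 + 13*(-10) = -2 - 130 = -132)
a(-167) + 18428 = -132 + 18428 = 18296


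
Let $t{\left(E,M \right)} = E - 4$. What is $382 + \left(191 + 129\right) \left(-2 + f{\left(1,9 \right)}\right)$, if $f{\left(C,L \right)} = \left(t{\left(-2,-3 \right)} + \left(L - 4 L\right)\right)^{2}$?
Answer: $348222$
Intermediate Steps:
$t{\left(E,M \right)} = -4 + E$
$f{\left(C,L \right)} = \left(-6 - 3 L\right)^{2}$ ($f{\left(C,L \right)} = \left(\left(-4 - 2\right) + \left(L - 4 L\right)\right)^{2} = \left(-6 - 3 L\right)^{2}$)
$382 + \left(191 + 129\right) \left(-2 + f{\left(1,9 \right)}\right) = 382 + \left(191 + 129\right) \left(-2 + 9 \left(2 + 9\right)^{2}\right) = 382 + 320 \left(-2 + 9 \cdot 11^{2}\right) = 382 + 320 \left(-2 + 9 \cdot 121\right) = 382 + 320 \left(-2 + 1089\right) = 382 + 320 \cdot 1087 = 382 + 347840 = 348222$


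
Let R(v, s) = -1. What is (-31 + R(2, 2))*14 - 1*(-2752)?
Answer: 2304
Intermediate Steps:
(-31 + R(2, 2))*14 - 1*(-2752) = (-31 - 1)*14 - 1*(-2752) = -32*14 + 2752 = -448 + 2752 = 2304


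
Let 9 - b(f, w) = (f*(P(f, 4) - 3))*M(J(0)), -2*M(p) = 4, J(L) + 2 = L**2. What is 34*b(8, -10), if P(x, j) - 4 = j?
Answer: 3026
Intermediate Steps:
P(x, j) = 4 + j
J(L) = -2 + L**2
M(p) = -2 (M(p) = -1/2*4 = -2)
b(f, w) = 9 + 10*f (b(f, w) = 9 - f*((4 + 4) - 3)*(-2) = 9 - f*(8 - 3)*(-2) = 9 - f*5*(-2) = 9 - 5*f*(-2) = 9 - (-10)*f = 9 + 10*f)
34*b(8, -10) = 34*(9 + 10*8) = 34*(9 + 80) = 34*89 = 3026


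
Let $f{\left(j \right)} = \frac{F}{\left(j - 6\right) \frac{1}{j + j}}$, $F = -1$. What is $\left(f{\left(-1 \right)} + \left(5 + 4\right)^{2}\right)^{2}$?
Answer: $\frac{319225}{49} \approx 6514.8$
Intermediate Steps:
$f{\left(j \right)} = - \frac{2 j}{-6 + j}$ ($f{\left(j \right)} = - \frac{1}{\left(j - 6\right) \frac{1}{j + j}} = - \frac{1}{\left(-6 + j\right) \frac{1}{2 j}} = - \frac{1}{\frac{1}{2} \frac{1}{j} \left(-6 + j\right)} = - \frac{2 j}{-6 + j}$)
$\left(f{\left(-1 \right)} + \left(5 + 4\right)^{2}\right)^{2} = \left(\left(-2\right) \left(-1\right) \frac{1}{-6 - 1} + \left(5 + 4\right)^{2}\right)^{2} = \left(\left(-2\right) \left(-1\right) \frac{1}{-7} + 9^{2}\right)^{2} = \left(\left(-2\right) \left(-1\right) \left(- \frac{1}{7}\right) + 81\right)^{2} = \left(- \frac{2}{7} + 81\right)^{2} = \left(\frac{565}{7}\right)^{2} = \frac{319225}{49}$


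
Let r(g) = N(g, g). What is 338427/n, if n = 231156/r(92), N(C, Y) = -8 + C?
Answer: 789663/6421 ≈ 122.98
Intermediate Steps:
r(g) = -8 + g
n = 19263/7 (n = 231156/(-8 + 92) = 231156/84 = 231156*(1/84) = 19263/7 ≈ 2751.9)
338427/n = 338427/(19263/7) = 338427*(7/19263) = 789663/6421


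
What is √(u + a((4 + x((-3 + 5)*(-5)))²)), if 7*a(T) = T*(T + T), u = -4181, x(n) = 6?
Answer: I*√64869/7 ≈ 36.385*I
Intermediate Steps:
a(T) = 2*T²/7 (a(T) = (T*(T + T))/7 = (T*(2*T))/7 = (2*T²)/7 = 2*T²/7)
√(u + a((4 + x((-3 + 5)*(-5)))²)) = √(-4181 + 2*((4 + 6)²)²/7) = √(-4181 + 2*(10²)²/7) = √(-4181 + (2/7)*100²) = √(-4181 + (2/7)*10000) = √(-4181 + 20000/7) = √(-9267/7) = I*√64869/7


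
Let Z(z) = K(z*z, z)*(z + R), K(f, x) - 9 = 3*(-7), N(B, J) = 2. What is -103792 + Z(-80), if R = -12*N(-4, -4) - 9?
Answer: -102436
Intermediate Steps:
K(f, x) = -12 (K(f, x) = 9 + 3*(-7) = 9 - 21 = -12)
R = -33 (R = -12*2 - 9 = -24 - 9 = -33)
Z(z) = 396 - 12*z (Z(z) = -12*(z - 33) = -12*(-33 + z) = 396 - 12*z)
-103792 + Z(-80) = -103792 + (396 - 12*(-80)) = -103792 + (396 + 960) = -103792 + 1356 = -102436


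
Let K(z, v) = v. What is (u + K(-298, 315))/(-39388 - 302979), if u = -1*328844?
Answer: 328529/342367 ≈ 0.95958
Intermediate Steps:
u = -328844
(u + K(-298, 315))/(-39388 - 302979) = (-328844 + 315)/(-39388 - 302979) = -328529/(-342367) = -328529*(-1/342367) = 328529/342367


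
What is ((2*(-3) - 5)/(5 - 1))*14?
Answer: -77/2 ≈ -38.500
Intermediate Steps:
((2*(-3) - 5)/(5 - 1))*14 = ((-6 - 5)/4)*14 = -11*¼*14 = -11/4*14 = -77/2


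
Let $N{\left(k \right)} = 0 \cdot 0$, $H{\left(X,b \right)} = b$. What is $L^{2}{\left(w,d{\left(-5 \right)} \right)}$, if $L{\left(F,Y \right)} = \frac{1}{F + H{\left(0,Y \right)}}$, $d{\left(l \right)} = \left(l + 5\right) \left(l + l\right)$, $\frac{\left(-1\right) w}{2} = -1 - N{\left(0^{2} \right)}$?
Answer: $\frac{1}{4} \approx 0.25$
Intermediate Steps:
$N{\left(k \right)} = 0$
$w = 2$ ($w = - 2 \left(-1 - 0\right) = - 2 \left(-1 + 0\right) = \left(-2\right) \left(-1\right) = 2$)
$d{\left(l \right)} = 2 l \left(5 + l\right)$ ($d{\left(l \right)} = \left(5 + l\right) 2 l = 2 l \left(5 + l\right)$)
$L{\left(F,Y \right)} = \frac{1}{F + Y}$
$L^{2}{\left(w,d{\left(-5 \right)} \right)} = \left(\frac{1}{2 + 2 \left(-5\right) \left(5 - 5\right)}\right)^{2} = \left(\frac{1}{2 + 2 \left(-5\right) 0}\right)^{2} = \left(\frac{1}{2 + 0}\right)^{2} = \left(\frac{1}{2}\right)^{2} = \frac{1}{4}$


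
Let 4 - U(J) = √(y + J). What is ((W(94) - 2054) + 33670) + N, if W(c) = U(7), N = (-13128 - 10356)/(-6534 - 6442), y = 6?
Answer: 102581151/3244 - √13 ≈ 31618.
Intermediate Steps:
U(J) = 4 - √(6 + J)
N = 5871/3244 (N = -23484/(-12976) = -23484*(-1/12976) = 5871/3244 ≈ 1.8098)
W(c) = 4 - √13 (W(c) = 4 - √(6 + 7) = 4 - √13)
((W(94) - 2054) + 33670) + N = (((4 - √13) - 2054) + 33670) + 5871/3244 = ((-2050 - √13) + 33670) + 5871/3244 = (31620 - √13) + 5871/3244 = 102581151/3244 - √13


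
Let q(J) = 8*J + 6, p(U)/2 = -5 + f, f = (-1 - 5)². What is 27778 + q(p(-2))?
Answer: 28280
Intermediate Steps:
f = 36 (f = (-6)² = 36)
p(U) = 62 (p(U) = 2*(-5 + 36) = 2*31 = 62)
q(J) = 6 + 8*J
27778 + q(p(-2)) = 27778 + (6 + 8*62) = 27778 + (6 + 496) = 27778 + 502 = 28280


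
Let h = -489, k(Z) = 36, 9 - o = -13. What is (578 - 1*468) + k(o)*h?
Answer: -17494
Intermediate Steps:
o = 22 (o = 9 - 1*(-13) = 9 + 13 = 22)
(578 - 1*468) + k(o)*h = (578 - 1*468) + 36*(-489) = (578 - 468) - 17604 = 110 - 17604 = -17494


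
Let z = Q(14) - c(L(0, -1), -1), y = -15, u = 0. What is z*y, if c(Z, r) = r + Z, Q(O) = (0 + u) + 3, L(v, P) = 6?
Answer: 30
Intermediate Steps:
Q(O) = 3 (Q(O) = (0 + 0) + 3 = 0 + 3 = 3)
c(Z, r) = Z + r
z = -2 (z = 3 - (6 - 1) = 3 - 1*5 = 3 - 5 = -2)
z*y = -2*(-15) = 30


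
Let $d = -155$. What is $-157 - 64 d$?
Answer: $9763$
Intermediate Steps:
$-157 - 64 d = -157 - -9920 = -157 + 9920 = 9763$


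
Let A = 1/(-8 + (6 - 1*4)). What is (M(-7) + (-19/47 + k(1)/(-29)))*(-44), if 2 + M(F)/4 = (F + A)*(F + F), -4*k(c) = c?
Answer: -70695779/4089 ≈ -17289.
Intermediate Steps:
k(c) = -c/4
A = -1/6 (A = 1/(-8 + (6 - 4)) = 1/(-8 + 2) = 1/(-6) = -1/6 ≈ -0.16667)
M(F) = -8 + 8*F*(-1/6 + F) (M(F) = -8 + 4*((F - 1/6)*(F + F)) = -8 + 4*((-1/6 + F)*(2*F)) = -8 + 4*(2*F*(-1/6 + F)) = -8 + 8*F*(-1/6 + F))
(M(-7) + (-19/47 + k(1)/(-29)))*(-44) = ((-8 + 8*(-7)**2 - 4/3*(-7)) + (-19/47 - 1/4*1/(-29)))*(-44) = ((-8 + 8*49 + 28/3) + (-19*1/47 - 1/4*(-1/29)))*(-44) = ((-8 + 392 + 28/3) + (-19/47 + 1/116))*(-44) = (1180/3 - 2157/5452)*(-44) = (6426889/16356)*(-44) = -70695779/4089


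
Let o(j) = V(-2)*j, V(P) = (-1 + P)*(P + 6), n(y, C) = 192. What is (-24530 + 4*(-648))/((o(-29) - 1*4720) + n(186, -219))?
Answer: 13561/2090 ≈ 6.4885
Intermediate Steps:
V(P) = (-1 + P)*(6 + P)
o(j) = -12*j (o(j) = (-6 + (-2)**2 + 5*(-2))*j = (-6 + 4 - 10)*j = -12*j)
(-24530 + 4*(-648))/((o(-29) - 1*4720) + n(186, -219)) = (-24530 + 4*(-648))/((-12*(-29) - 1*4720) + 192) = (-24530 - 2592)/((348 - 4720) + 192) = -27122/(-4372 + 192) = -27122/(-4180) = -27122*(-1/4180) = 13561/2090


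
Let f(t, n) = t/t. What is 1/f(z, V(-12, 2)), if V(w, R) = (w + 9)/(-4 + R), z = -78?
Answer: 1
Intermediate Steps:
V(w, R) = (9 + w)/(-4 + R)
f(t, n) = 1
1/f(z, V(-12, 2)) = 1/1 = 1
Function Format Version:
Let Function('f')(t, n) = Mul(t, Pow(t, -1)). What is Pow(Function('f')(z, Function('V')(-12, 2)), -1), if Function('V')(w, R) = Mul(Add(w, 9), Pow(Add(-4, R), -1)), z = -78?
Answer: 1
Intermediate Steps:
Function('V')(w, R) = Mul(Pow(Add(-4, R), -1), Add(9, w)) (Function('V')(w, R) = Mul(Add(9, w), Pow(Add(-4, R), -1)) = Mul(Pow(Add(-4, R), -1), Add(9, w)))
Function('f')(t, n) = 1
Pow(Function('f')(z, Function('V')(-12, 2)), -1) = Pow(1, -1) = 1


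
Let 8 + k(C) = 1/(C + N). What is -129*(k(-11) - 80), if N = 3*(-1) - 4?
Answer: 68155/6 ≈ 11359.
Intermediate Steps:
N = -7 (N = -3 - 4 = -7)
k(C) = -8 + 1/(-7 + C) (k(C) = -8 + 1/(C - 7) = -8 + 1/(-7 + C))
-129*(k(-11) - 80) = -129*((57 - 8*(-11))/(-7 - 11) - 80) = -129*((57 + 88)/(-18) - 80) = -129*(-1/18*145 - 80) = -129*(-145/18 - 80) = -129*(-1585/18) = 68155/6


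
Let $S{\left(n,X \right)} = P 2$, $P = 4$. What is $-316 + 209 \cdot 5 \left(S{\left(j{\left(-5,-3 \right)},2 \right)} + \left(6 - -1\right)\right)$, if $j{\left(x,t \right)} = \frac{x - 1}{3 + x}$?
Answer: $15359$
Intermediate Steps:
$j{\left(x,t \right)} = \frac{-1 + x}{3 + x}$
$S{\left(n,X \right)} = 8$ ($S{\left(n,X \right)} = 4 \cdot 2 = 8$)
$-316 + 209 \cdot 5 \left(S{\left(j{\left(-5,-3 \right)},2 \right)} + \left(6 - -1\right)\right) = -316 + 209 \cdot 5 \left(8 + \left(6 - -1\right)\right) = -316 + 209 \cdot 5 \left(8 + \left(6 + 1\right)\right) = -316 + 209 \cdot 5 \left(8 + 7\right) = -316 + 209 \cdot 5 \cdot 15 = -316 + 209 \cdot 75 = -316 + 15675 = 15359$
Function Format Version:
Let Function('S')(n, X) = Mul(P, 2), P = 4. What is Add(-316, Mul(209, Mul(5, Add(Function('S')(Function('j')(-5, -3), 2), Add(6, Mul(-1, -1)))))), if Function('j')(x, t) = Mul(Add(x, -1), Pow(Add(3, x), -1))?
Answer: 15359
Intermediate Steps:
Function('j')(x, t) = Mul(Pow(Add(3, x), -1), Add(-1, x)) (Function('j')(x, t) = Mul(Add(-1, x), Pow(Add(3, x), -1)) = Mul(Pow(Add(3, x), -1), Add(-1, x)))
Function('S')(n, X) = 8 (Function('S')(n, X) = Mul(4, 2) = 8)
Add(-316, Mul(209, Mul(5, Add(Function('S')(Function('j')(-5, -3), 2), Add(6, Mul(-1, -1)))))) = Add(-316, Mul(209, Mul(5, Add(8, Add(6, Mul(-1, -1)))))) = Add(-316, Mul(209, Mul(5, Add(8, Add(6, 1))))) = Add(-316, Mul(209, Mul(5, Add(8, 7)))) = Add(-316, Mul(209, Mul(5, 15))) = Add(-316, Mul(209, 75)) = Add(-316, 15675) = 15359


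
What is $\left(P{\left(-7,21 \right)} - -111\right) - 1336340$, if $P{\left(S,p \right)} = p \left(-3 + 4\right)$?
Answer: $-1336208$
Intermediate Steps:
$P{\left(S,p \right)} = p$ ($P{\left(S,p \right)} = p 1 = p$)
$\left(P{\left(-7,21 \right)} - -111\right) - 1336340 = \left(21 - -111\right) - 1336340 = \left(21 + 111\right) - 1336340 = 132 - 1336340 = -1336208$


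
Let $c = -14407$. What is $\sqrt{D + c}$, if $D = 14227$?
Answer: $6 i \sqrt{5} \approx 13.416 i$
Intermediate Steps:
$\sqrt{D + c} = \sqrt{14227 - 14407} = \sqrt{-180} = 6 i \sqrt{5}$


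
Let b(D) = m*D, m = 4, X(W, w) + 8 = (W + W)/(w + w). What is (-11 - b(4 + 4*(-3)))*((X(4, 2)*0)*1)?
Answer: 0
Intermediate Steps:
X(W, w) = -8 + W/w (X(W, w) = -8 + (W + W)/(w + w) = -8 + (2*W)/((2*w)) = -8 + (2*W)*(1/(2*w)) = -8 + W/w)
b(D) = 4*D
(-11 - b(4 + 4*(-3)))*((X(4, 2)*0)*1) = (-11 - 4*(4 + 4*(-3)))*(((-8 + 4/2)*0)*1) = (-11 - 4*(4 - 12))*(((-8 + 4*(½))*0)*1) = (-11 - 4*(-8))*(((-8 + 2)*0)*1) = (-11 - 1*(-32))*(-6*0*1) = (-11 + 32)*(0*1) = 21*0 = 0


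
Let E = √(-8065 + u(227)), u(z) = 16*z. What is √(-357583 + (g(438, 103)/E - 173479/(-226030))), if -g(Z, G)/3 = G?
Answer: √(-359007535264534471685370 + 69982327252137300*I*√4433)/1001990990 ≈ 0.0038805 + 597.98*I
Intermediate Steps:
g(Z, G) = -3*G
E = I*√4433 (E = √(-8065 + 16*227) = √(-8065 + 3632) = √(-4433) = I*√4433 ≈ 66.581*I)
√(-357583 + (g(438, 103)/E - 173479/(-226030))) = √(-357583 + ((-3*103)/((I*√4433)) - 173479/(-226030))) = √(-357583 + (-(-309)*I*√4433/4433 - 173479*(-1/226030))) = √(-357583 + (309*I*√4433/4433 + 173479/226030)) = √(-357583 + (173479/226030 + 309*I*√4433/4433)) = √(-80824312011/226030 + 309*I*√4433/4433)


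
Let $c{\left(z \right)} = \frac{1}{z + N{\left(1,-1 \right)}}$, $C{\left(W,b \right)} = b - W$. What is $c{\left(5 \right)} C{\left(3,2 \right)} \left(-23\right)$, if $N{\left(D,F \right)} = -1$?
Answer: $\frac{23}{4} \approx 5.75$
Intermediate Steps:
$c{\left(z \right)} = \frac{1}{-1 + z}$ ($c{\left(z \right)} = \frac{1}{z - 1} = \frac{1}{-1 + z}$)
$c{\left(5 \right)} C{\left(3,2 \right)} \left(-23\right) = \frac{2 - 3}{-1 + 5} \left(-23\right) = \frac{2 - 3}{4} \left(-23\right) = \frac{1}{4} \left(-1\right) \left(-23\right) = \left(- \frac{1}{4}\right) \left(-23\right) = \frac{23}{4}$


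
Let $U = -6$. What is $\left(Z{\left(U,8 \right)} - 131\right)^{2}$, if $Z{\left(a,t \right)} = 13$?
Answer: $13924$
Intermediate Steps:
$\left(Z{\left(U,8 \right)} - 131\right)^{2} = \left(13 - 131\right)^{2} = \left(-118\right)^{2} = 13924$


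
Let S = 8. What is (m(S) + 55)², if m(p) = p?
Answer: 3969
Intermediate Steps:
(m(S) + 55)² = (8 + 55)² = 63² = 3969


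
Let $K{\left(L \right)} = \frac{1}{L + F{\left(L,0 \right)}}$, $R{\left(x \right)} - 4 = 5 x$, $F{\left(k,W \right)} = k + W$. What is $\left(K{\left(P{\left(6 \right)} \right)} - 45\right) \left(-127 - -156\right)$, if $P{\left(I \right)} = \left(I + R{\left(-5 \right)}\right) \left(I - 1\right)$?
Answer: $- \frac{195779}{150} \approx -1305.2$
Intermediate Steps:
$F{\left(k,W \right)} = W + k$
$R{\left(x \right)} = 4 + 5 x$
$P{\left(I \right)} = \left(-1 + I\right) \left(-21 + I\right)$ ($P{\left(I \right)} = \left(I + \left(4 + 5 \left(-5\right)\right)\right) \left(I - 1\right) = \left(I + \left(4 - 25\right)\right) \left(-1 + I\right) = \left(I - 21\right) \left(-1 + I\right) = \left(-21 + I\right) \left(-1 + I\right) = \left(-1 + I\right) \left(-21 + I\right)$)
$K{\left(L \right)} = \frac{1}{2 L}$ ($K{\left(L \right)} = \frac{1}{L + \left(0 + L\right)} = \frac{1}{L + L} = \frac{1}{2 L}$)
$\left(K{\left(P{\left(6 \right)} \right)} - 45\right) \left(-127 - -156\right) = \left(\frac{1}{2 \left(21 + 6^{2} - 132\right)} - 45\right) \left(-127 - -156\right) = \left(\frac{1}{2 \left(21 + 36 - 132\right)} - 45\right) \left(-127 + 156\right) = \left(\frac{1}{2 \left(-75\right)} - 45\right) 29 = \left(\frac{1}{2} \left(- \frac{1}{75}\right) - 45\right) 29 = \left(- \frac{1}{150} - 45\right) 29 = \left(- \frac{6751}{150}\right) 29 = - \frac{195779}{150}$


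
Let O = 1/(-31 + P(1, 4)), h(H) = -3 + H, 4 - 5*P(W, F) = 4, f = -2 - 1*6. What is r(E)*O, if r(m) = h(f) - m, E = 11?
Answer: 22/31 ≈ 0.70968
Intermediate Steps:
f = -8 (f = -2 - 6 = -8)
P(W, F) = 0 (P(W, F) = ⅘ - ⅕*4 = ⅘ - ⅘ = 0)
r(m) = -11 - m (r(m) = (-3 - 8) - m = -11 - m)
O = -1/31 (O = 1/(-31 + 0) = 1/(-31) = -1/31 ≈ -0.032258)
r(E)*O = (-11 - 1*11)*(-1/31) = (-11 - 11)*(-1/31) = -22*(-1/31) = 22/31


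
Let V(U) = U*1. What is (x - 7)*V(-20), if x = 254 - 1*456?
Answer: 4180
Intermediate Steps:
V(U) = U
x = -202 (x = 254 - 456 = -202)
(x - 7)*V(-20) = (-202 - 7)*(-20) = -209*(-20) = 4180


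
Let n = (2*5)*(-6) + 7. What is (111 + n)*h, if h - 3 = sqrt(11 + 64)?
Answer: 174 + 290*sqrt(3) ≈ 676.29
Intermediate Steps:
n = -53 (n = 10*(-6) + 7 = -60 + 7 = -53)
h = 3 + 5*sqrt(3) (h = 3 + sqrt(11 + 64) = 3 + sqrt(75) = 3 + 5*sqrt(3) ≈ 11.660)
(111 + n)*h = (111 - 53)*(3 + 5*sqrt(3)) = 58*(3 + 5*sqrt(3)) = 174 + 290*sqrt(3)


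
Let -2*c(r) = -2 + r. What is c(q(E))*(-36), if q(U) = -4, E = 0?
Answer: -108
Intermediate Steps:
c(r) = 1 - r/2 (c(r) = -(-2 + r)/2 = 1 - r/2)
c(q(E))*(-36) = (1 - ½*(-4))*(-36) = (1 + 2)*(-36) = 3*(-36) = -108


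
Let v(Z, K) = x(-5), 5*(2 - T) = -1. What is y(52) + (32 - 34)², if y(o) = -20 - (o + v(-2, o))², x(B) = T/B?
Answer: -1671521/625 ≈ -2674.4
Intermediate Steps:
T = 11/5 (T = 2 - ⅕*(-1) = 2 + ⅕ = 11/5 ≈ 2.2000)
x(B) = 11/(5*B)
v(Z, K) = -11/25 (v(Z, K) = (11/5)/(-5) = (11/5)*(-⅕) = -11/25)
y(o) = -20 - (-11/25 + o)² (y(o) = -20 - (o - 11/25)² = -20 - (-11/25 + o)²)
y(52) + (32 - 34)² = (-20 - (-11 + 25*52)²/625) + (32 - 34)² = (-20 - (-11 + 1300)²/625) + (-2)² = (-20 - 1/625*1289²) + 4 = (-20 - 1/625*1661521) + 4 = (-20 - 1661521/625) + 4 = -1674021/625 + 4 = -1671521/625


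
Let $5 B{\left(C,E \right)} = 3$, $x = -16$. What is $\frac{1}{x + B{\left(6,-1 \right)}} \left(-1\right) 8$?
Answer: $\frac{40}{77} \approx 0.51948$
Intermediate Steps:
$B{\left(C,E \right)} = \frac{3}{5}$ ($B{\left(C,E \right)} = \frac{1}{5} \cdot 3 = \frac{3}{5}$)
$\frac{1}{x + B{\left(6,-1 \right)}} \left(-1\right) 8 = \frac{1}{-16 + \frac{3}{5}} \left(-1\right) 8 = \frac{1}{- \frac{77}{5}} \left(-1\right) 8 = \left(- \frac{5}{77}\right) \left(-1\right) 8 = \frac{5}{77} \cdot 8 = \frac{40}{77}$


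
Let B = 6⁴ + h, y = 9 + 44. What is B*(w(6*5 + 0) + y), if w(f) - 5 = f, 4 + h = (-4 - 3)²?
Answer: 118008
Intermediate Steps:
h = 45 (h = -4 + (-4 - 3)² = -4 + (-7)² = -4 + 49 = 45)
w(f) = 5 + f
y = 53
B = 1341 (B = 6⁴ + 45 = 1296 + 45 = 1341)
B*(w(6*5 + 0) + y) = 1341*((5 + (6*5 + 0)) + 53) = 1341*((5 + (30 + 0)) + 53) = 1341*((5 + 30) + 53) = 1341*(35 + 53) = 1341*88 = 118008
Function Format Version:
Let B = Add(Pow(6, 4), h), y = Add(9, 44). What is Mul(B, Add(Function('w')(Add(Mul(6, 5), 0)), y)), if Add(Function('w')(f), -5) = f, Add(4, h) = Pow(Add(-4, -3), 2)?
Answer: 118008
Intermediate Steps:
h = 45 (h = Add(-4, Pow(Add(-4, -3), 2)) = Add(-4, Pow(-7, 2)) = Add(-4, 49) = 45)
Function('w')(f) = Add(5, f)
y = 53
B = 1341 (B = Add(Pow(6, 4), 45) = Add(1296, 45) = 1341)
Mul(B, Add(Function('w')(Add(Mul(6, 5), 0)), y)) = Mul(1341, Add(Add(5, Add(Mul(6, 5), 0)), 53)) = Mul(1341, Add(Add(5, Add(30, 0)), 53)) = Mul(1341, Add(Add(5, 30), 53)) = Mul(1341, Add(35, 53)) = Mul(1341, 88) = 118008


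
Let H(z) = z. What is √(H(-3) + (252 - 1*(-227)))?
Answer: 2*√119 ≈ 21.817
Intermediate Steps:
√(H(-3) + (252 - 1*(-227))) = √(-3 + (252 - 1*(-227))) = √(-3 + (252 + 227)) = √(-3 + 479) = √476 = 2*√119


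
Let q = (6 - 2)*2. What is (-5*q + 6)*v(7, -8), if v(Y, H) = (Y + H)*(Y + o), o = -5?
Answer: 68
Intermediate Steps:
v(Y, H) = (-5 + Y)*(H + Y) (v(Y, H) = (Y + H)*(Y - 5) = (H + Y)*(-5 + Y) = (-5 + Y)*(H + Y))
q = 8 (q = 4*2 = 8)
(-5*q + 6)*v(7, -8) = (-5*8 + 6)*(7² - 5*(-8) - 5*7 - 8*7) = (-40 + 6)*(49 + 40 - 35 - 56) = -34*(-2) = 68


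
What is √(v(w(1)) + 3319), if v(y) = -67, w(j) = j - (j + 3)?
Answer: 2*√813 ≈ 57.026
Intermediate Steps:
w(j) = -3 (w(j) = j - (3 + j) = j + (-3 - j) = -3)
√(v(w(1)) + 3319) = √(-67 + 3319) = √3252 = 2*√813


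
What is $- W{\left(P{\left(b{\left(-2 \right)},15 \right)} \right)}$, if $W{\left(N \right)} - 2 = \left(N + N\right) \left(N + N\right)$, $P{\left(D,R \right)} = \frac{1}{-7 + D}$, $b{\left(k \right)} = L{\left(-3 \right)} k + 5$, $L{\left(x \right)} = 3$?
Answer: $- \frac{33}{16} \approx -2.0625$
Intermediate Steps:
$b{\left(k \right)} = 5 + 3 k$ ($b{\left(k \right)} = 3 k + 5 = 5 + 3 k$)
$W{\left(N \right)} = 2 + 4 N^{2}$ ($W{\left(N \right)} = 2 + \left(N + N\right) \left(N + N\right) = 2 + 2 N 2 N = 2 + 4 N^{2}$)
$- W{\left(P{\left(b{\left(-2 \right)},15 \right)} \right)} = - (2 + 4 \left(\frac{1}{-7 + \left(5 + 3 \left(-2\right)\right)}\right)^{2}) = - (2 + 4 \left(\frac{1}{-7 + \left(5 - 6\right)}\right)^{2}) = - (2 + 4 \left(\frac{1}{-7 - 1}\right)^{2}) = - (2 + 4 \left(\frac{1}{-8}\right)^{2}) = - (2 + 4 \left(- \frac{1}{8}\right)^{2}) = - (2 + 4 \cdot \frac{1}{64}) = - (2 + \frac{1}{16}) = \left(-1\right) \frac{33}{16} = - \frac{33}{16}$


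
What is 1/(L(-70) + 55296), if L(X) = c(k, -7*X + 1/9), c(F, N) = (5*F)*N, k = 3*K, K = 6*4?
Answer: 1/231736 ≈ 4.3153e-6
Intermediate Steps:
K = 24
k = 72 (k = 3*24 = 72)
c(F, N) = 5*F*N
L(X) = 40 - 2520*X (L(X) = 5*72*(-7*X + 1/9) = 5*72*(-7*X + ⅑) = 5*72*(⅑ - 7*X) = 40 - 2520*X)
1/(L(-70) + 55296) = 1/((40 - 2520*(-70)) + 55296) = 1/((40 + 176400) + 55296) = 1/(176440 + 55296) = 1/231736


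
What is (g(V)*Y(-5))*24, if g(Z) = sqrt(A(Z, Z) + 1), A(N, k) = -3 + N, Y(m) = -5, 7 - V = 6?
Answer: -120*I ≈ -120.0*I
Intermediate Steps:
V = 1 (V = 7 - 1*6 = 7 - 6 = 1)
g(Z) = sqrt(-2 + Z) (g(Z) = sqrt((-3 + Z) + 1) = sqrt(-2 + Z))
(g(V)*Y(-5))*24 = (sqrt(-2 + 1)*(-5))*24 = (sqrt(-1)*(-5))*24 = (I*(-5))*24 = -5*I*24 = -120*I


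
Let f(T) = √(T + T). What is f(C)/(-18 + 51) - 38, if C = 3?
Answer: -38 + √6/33 ≈ -37.926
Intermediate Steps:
f(T) = √2*√T (f(T) = √(2*T) = √2*√T)
f(C)/(-18 + 51) - 38 = (√2*√3)/(-18 + 51) - 38 = √6/33 - 38 = -38 + √6/33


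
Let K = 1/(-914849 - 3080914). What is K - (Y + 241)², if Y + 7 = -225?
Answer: -323656804/3995763 ≈ -81.000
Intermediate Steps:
Y = -232 (Y = -7 - 225 = -232)
K = -1/3995763 (K = 1/(-3995763) = -1/3995763 ≈ -2.5027e-7)
K - (Y + 241)² = -1/3995763 - (-232 + 241)² = -1/3995763 - 1*9² = -1/3995763 - 1*81 = -1/3995763 - 81 = -323656804/3995763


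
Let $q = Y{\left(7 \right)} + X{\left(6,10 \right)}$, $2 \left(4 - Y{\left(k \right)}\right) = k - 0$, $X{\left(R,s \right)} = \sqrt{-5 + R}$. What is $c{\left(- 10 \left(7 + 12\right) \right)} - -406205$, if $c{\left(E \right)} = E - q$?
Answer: $\frac{812027}{2} \approx 4.0601 \cdot 10^{5}$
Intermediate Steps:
$Y{\left(k \right)} = 4 - \frac{k}{2}$ ($Y{\left(k \right)} = 4 - \frac{k - 0}{2} = 4 - \frac{k + 0}{2} = 4 - \frac{k}{2}$)
$q = \frac{3}{2}$ ($q = \left(4 - \frac{7}{2}\right) + \sqrt{-5 + 6} = \left(4 - \frac{7}{2}\right) + \sqrt{1} = \frac{1}{2} + 1 = \frac{3}{2} \approx 1.5$)
$c{\left(E \right)} = - \frac{3}{2} + E$ ($c{\left(E \right)} = E - \frac{3}{2} = - \frac{3}{2} + E$)
$c{\left(- 10 \left(7 + 12\right) \right)} - -406205 = \left(- \frac{3}{2} - 10 \left(7 + 12\right)\right) - -406205 = \left(- \frac{3}{2} - 190\right) + 406205 = - \frac{383}{2} + 406205 = \frac{812027}{2}$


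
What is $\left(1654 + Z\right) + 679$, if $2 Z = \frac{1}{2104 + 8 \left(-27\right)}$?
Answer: $\frac{8809409}{3776} \approx 2333.0$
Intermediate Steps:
$Z = \frac{1}{3776}$ ($Z = \frac{1}{2 \left(2104 + 8 \left(-27\right)\right)} = \frac{1}{2 \left(2104 - 216\right)} = \frac{1}{2 \cdot 1888} = \frac{1}{2} \cdot \frac{1}{1888} = \frac{1}{3776} \approx 0.00026483$)
$\left(1654 + Z\right) + 679 = \left(1654 + \frac{1}{3776}\right) + 679 = \frac{6245505}{3776} + 679 = \frac{8809409}{3776}$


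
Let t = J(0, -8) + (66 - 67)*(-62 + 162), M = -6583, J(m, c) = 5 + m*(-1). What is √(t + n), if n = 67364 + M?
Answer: √60686 ≈ 246.35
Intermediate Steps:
J(m, c) = 5 - m
t = -95 (t = (5 - 1*0) + (66 - 67)*(-62 + 162) = (5 + 0) - 1*100 = 5 - 100 = -95)
n = 60781 (n = 67364 - 6583 = 60781)
√(t + n) = √(-95 + 60781) = √60686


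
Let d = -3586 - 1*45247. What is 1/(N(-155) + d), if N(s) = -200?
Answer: -1/49033 ≈ -2.0394e-5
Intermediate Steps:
d = -48833 (d = -3586 - 45247 = -48833)
1/(N(-155) + d) = 1/(-200 - 48833) = 1/(-49033) = -1/49033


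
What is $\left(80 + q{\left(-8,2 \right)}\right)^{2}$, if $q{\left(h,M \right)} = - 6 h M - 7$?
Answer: $28561$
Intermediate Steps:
$q{\left(h,M \right)} = -7 - 6 M h$ ($q{\left(h,M \right)} = - 6 M h - 7 = -7 - 6 M h$)
$\left(80 + q{\left(-8,2 \right)}\right)^{2} = \left(80 - \left(7 + 12 \left(-8\right)\right)\right)^{2} = \left(80 + \left(-7 + 96\right)\right)^{2} = \left(80 + 89\right)^{2} = 169^{2} = 28561$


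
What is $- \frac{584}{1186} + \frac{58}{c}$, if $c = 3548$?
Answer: $- \frac{500811}{1051982} \approx -0.47606$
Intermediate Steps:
$- \frac{584}{1186} + \frac{58}{c} = - \frac{584}{1186} + \frac{58}{3548} = \left(-584\right) \frac{1}{1186} + 58 \cdot \frac{1}{3548} = - \frac{292}{593} + \frac{29}{1774} = - \frac{500811}{1051982}$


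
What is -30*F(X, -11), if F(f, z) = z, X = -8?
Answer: 330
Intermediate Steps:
-30*F(X, -11) = -30*(-11) = 330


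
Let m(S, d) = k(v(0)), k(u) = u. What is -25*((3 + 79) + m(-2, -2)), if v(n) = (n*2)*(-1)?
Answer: -2050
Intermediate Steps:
v(n) = -2*n (v(n) = (2*n)*(-1) = -2*n)
m(S, d) = 0 (m(S, d) = -2*0 = 0)
-25*((3 + 79) + m(-2, -2)) = -25*((3 + 79) + 0) = -25*(82 + 0) = -25*82 = -2050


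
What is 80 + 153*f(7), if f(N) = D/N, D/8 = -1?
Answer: -664/7 ≈ -94.857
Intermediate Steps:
D = -8 (D = 8*(-1) = -8)
f(N) = -8/N
80 + 153*f(7) = 80 + 153*(-8/7) = 80 - 1224/7 = -664/7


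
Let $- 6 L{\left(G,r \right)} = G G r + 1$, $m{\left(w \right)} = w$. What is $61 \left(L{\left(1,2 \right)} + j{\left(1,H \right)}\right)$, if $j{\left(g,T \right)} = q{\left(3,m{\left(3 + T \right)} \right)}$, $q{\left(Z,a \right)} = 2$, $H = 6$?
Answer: $\frac{183}{2} \approx 91.5$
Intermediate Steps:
$j{\left(g,T \right)} = 2$
$L{\left(G,r \right)} = - \frac{1}{6} - \frac{r G^{2}}{6}$ ($L{\left(G,r \right)} = - \frac{G G r + 1}{6} = - \frac{G^{2} r + 1}{6} = - \frac{r G^{2} + 1}{6} = - \frac{1 + r G^{2}}{6} = - \frac{1}{6} - \frac{r G^{2}}{6}$)
$61 \left(L{\left(1,2 \right)} + j{\left(1,H \right)}\right) = 61 \left(\left(- \frac{1}{6} - \frac{1^{2}}{3}\right) + 2\right) = 61 \left(\left(- \frac{1}{6} - \frac{1}{3} \cdot 1\right) + 2\right) = 61 \left(\left(- \frac{1}{6} - \frac{1}{3}\right) + 2\right) = 61 \left(- \frac{1}{2} + 2\right) = 61 \cdot \frac{3}{2} = \frac{183}{2}$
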